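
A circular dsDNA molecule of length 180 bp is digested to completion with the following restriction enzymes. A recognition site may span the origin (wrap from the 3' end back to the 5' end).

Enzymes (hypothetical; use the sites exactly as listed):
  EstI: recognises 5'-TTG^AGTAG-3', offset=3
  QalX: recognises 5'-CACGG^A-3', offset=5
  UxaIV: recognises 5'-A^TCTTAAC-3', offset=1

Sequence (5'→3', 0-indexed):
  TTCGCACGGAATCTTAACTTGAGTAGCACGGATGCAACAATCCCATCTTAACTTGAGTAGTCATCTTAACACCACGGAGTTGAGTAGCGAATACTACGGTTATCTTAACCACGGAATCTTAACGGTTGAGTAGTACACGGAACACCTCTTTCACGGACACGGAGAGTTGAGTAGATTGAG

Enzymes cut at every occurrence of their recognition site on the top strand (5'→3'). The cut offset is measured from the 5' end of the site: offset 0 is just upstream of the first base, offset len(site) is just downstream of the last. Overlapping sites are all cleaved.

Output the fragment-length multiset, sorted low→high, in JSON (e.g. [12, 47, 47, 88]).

Scan for sites:
  EstI (TTGAGTAG, off=3): starts [18, 52, 79, 125, 166] → cuts [21, 55, 82, 128, 169]
  QalX (CACGGA, off=5): starts [4, 26, 72, 109, 135, 151, 157] → cuts [9, 31, 77, 114, 140, 156, 162]
  UxaIV (ATCTTAAC, off=1): starts [10, 44, 62, 101, 115] → cuts [11, 45, 63, 102, 116]

Pooled cuts: [9, 11, 21, 31, 45, 55, 63, 77, 82, 102, 114, 116, 128, 140, 156, 162, 169]

Fragments:
  9→11: 2 bp
  11→21: 10 bp
  21→31: 10 bp
  31→45: 14 bp
  45→55: 10 bp
  55→63: 8 bp
  63→77: 14 bp
  77→82: 5 bp
  82→102: 20 bp
  102→114: 12 bp
  114→116: 2 bp
  116→128: 12 bp
  128→140: 12 bp
  140→156: 16 bp
  156→162: 6 bp
  162→169: 7 bp
  169→9 (wrap): 180-169+9 = 20 bp

[2,2,5,6,7,8,10,10,10,12,12,12,14,14,16,20,20]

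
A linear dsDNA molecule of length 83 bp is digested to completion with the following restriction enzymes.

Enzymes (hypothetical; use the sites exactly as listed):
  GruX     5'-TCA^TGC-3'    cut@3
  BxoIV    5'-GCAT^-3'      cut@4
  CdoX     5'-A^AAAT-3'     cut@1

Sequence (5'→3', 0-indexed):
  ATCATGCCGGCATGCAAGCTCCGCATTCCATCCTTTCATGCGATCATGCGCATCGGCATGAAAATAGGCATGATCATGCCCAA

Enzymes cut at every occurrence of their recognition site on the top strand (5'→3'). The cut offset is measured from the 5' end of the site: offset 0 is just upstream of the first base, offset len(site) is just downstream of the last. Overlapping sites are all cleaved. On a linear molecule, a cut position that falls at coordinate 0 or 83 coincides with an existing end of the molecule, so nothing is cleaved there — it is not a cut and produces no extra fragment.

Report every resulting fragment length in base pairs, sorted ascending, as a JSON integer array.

[2,4,5,6,7,7,8,9,10,12,13]

Site scan:
  GruX (TCATGC, off=3): starts [1, 35, 43, 73] → cuts [4, 38, 46, 76]
  BxoIV (GCAT, off=4): starts [9, 22, 49, 55, 67] → cuts [13, 26, 53, 59, 71]
  CdoX (AAAAT, off=1): starts [60] → cuts [61]

Pooled cuts: [4, 13, 26, 38, 46, 53, 59, 61, 71, 76]

Fragment lengths:
  [0,4): 4 bp
  [4,13): 9 bp
  [13,26): 13 bp
  [26,38): 12 bp
  [38,46): 8 bp
  [46,53): 7 bp
  [53,59): 6 bp
  [59,61): 2 bp
  [61,71): 10 bp
  [71,76): 5 bp
  [76,83): 7 bp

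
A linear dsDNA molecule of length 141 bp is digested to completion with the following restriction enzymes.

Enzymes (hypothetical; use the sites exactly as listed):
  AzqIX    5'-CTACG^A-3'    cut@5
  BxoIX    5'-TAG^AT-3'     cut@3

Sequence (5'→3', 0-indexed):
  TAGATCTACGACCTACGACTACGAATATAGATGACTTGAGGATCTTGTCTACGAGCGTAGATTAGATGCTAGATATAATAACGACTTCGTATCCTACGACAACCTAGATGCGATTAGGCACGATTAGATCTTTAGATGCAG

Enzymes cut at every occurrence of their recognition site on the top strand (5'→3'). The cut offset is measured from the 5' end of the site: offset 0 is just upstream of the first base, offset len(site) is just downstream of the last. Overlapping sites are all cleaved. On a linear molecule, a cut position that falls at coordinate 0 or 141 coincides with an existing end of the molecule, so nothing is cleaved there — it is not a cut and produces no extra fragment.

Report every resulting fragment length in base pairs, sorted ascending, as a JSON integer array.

Site scan:
  AzqIX CTACGA/5: at [5, 12, 18, 48, 93] ⇒ [10, 17, 23, 53, 98]
  BxoIX TAGAT/3: at [0, 27, 57, 62, 69, 104, 124, 132] ⇒ [3, 30, 60, 65, 72, 107, 127, 135]

All cut coordinates (distinct, sorted): [3, 10, 17, 23, 30, 53, 60, 65, 72, 98, 107, 127, 135]

Fragments:
  [0,3): 3 bp
  [3,10): 7 bp
  [10,17): 7 bp
  [17,23): 6 bp
  [23,30): 7 bp
  [30,53): 23 bp
  [53,60): 7 bp
  [60,65): 5 bp
  [65,72): 7 bp
  [72,98): 26 bp
  [98,107): 9 bp
  [107,127): 20 bp
  [127,135): 8 bp
  [135,141): 6 bp

[3,5,6,6,7,7,7,7,7,8,9,20,23,26]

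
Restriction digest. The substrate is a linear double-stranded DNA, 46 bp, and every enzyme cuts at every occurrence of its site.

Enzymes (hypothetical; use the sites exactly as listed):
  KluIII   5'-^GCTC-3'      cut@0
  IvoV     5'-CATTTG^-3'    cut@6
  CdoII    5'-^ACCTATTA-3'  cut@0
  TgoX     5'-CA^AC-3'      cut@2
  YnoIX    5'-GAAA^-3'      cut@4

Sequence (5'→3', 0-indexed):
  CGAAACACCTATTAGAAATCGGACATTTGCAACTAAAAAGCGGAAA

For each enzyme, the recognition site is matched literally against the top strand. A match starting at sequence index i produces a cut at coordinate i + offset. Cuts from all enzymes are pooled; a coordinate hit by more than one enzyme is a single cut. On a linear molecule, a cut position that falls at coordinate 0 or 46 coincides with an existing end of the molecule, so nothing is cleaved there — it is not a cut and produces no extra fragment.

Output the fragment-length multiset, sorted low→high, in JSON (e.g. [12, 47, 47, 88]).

Scan for sites:
  KluIII (GCTC, off=0): no sites
  IvoV (CATTTG, off=6): starts [23] → cuts [29]
  CdoII (ACCTATTA, off=0): starts [6] → cuts [6]
  TgoX (CAAC, off=2): starts [29] → cuts [31]
  YnoIX (GAAA, off=4): starts [1, 14, 42] → cuts [5, 18] (position 46 is a terminus of the linear molecule — no cut)

All cut coordinates (distinct, sorted): [5, 6, 18, 29, 31]

Fragments:
  [0,5): 5 bp
  [5,6): 1 bp
  [6,18): 12 bp
  [18,29): 11 bp
  [29,31): 2 bp
  [31,46): 15 bp

[1,2,5,11,12,15]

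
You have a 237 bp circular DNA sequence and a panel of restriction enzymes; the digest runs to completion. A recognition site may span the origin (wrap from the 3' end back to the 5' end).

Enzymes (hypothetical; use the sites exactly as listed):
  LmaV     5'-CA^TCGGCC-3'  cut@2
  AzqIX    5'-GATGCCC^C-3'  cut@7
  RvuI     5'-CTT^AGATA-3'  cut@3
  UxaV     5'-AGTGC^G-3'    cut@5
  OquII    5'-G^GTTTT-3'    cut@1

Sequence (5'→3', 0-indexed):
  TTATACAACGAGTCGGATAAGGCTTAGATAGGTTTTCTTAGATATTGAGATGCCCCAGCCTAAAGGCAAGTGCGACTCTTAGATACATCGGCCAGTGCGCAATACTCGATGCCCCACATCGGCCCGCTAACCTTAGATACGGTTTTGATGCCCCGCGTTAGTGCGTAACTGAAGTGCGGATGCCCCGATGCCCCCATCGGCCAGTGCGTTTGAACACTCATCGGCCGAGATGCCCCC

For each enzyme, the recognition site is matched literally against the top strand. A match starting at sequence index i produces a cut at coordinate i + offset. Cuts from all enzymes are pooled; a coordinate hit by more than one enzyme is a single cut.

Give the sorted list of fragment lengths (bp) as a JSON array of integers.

[3,4,6,7,7,7,8,8,8,11,11,11,12,13,13,15,16,16,16,18,27]

Per-enzyme occurrences:
  LmaV CATCGGCC/2: at [85, 116, 194, 218] ⇒ [87, 118, 196, 220]
  AzqIX GATGCCCC/7: at [48, 107, 146, 178, 186, 228] ⇒ [55, 114, 153, 185, 193, 235]
  RvuI CTTAGATA/3: at [22, 36, 77, 131] ⇒ [25, 39, 80, 134]
  UxaV AGTGCG/5: at [68, 93, 159, 172, 202] ⇒ [73, 98, 164, 177, 207]
  OquII GGTTTT/1: at [30, 140] ⇒ [31, 141]

All cut coordinates (distinct, sorted): [25, 31, 39, 55, 73, 80, 87, 98, 114, 118, 134, 141, 153, 164, 177, 185, 193, 196, 207, 220, 235]

Fragments:
  25→31: 6 bp
  31→39: 8 bp
  39→55: 16 bp
  55→73: 18 bp
  73→80: 7 bp
  80→87: 7 bp
  87→98: 11 bp
  98→114: 16 bp
  114→118: 4 bp
  118→134: 16 bp
  134→141: 7 bp
  141→153: 12 bp
  153→164: 11 bp
  164→177: 13 bp
  177→185: 8 bp
  185→193: 8 bp
  193→196: 3 bp
  196→207: 11 bp
  207→220: 13 bp
  220→235: 15 bp
  235→25 (wrap): 237-235+25 = 27 bp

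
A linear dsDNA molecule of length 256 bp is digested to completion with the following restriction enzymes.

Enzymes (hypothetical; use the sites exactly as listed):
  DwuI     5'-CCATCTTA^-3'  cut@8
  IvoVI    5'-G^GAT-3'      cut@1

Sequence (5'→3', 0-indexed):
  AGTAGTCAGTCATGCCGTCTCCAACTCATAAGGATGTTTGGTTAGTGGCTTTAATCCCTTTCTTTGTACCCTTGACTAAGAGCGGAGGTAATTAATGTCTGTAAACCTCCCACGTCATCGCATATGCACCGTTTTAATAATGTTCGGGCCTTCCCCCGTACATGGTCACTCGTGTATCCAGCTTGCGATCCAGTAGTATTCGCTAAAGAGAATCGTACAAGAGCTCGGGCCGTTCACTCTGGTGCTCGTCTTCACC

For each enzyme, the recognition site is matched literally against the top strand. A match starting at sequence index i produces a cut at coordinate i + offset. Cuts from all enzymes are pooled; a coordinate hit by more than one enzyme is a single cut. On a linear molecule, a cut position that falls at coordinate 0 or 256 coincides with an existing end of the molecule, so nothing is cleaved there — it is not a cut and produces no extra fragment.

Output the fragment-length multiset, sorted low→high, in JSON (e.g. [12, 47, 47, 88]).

[32,224]

Scan for sites:
  DwuI (CCATCTTA, off=8): no sites
  IvoVI GGAT/1: at [31] ⇒ [32]

All cut coordinates (distinct, sorted): [32]

Fragments:
  [0,32): 32 bp
  [32,256): 224 bp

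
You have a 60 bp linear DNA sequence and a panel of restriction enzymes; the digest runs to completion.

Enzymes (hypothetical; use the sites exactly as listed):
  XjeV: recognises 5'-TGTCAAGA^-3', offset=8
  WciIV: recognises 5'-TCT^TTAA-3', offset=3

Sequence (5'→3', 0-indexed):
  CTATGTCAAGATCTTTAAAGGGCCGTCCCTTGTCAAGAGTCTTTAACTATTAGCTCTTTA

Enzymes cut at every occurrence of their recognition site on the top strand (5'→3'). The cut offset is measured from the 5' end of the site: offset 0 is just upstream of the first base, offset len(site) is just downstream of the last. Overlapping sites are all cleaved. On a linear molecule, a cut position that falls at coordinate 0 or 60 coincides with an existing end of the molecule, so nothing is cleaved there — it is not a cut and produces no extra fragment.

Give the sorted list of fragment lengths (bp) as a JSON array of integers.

Per-enzyme occurrences:
  XjeV TGTCAAGA/8: at [3, 30] ⇒ [11, 38]
  WciIV TCTTTAA/3: at [11, 39] ⇒ [14, 42]

All cut coordinates (distinct, sorted): [11, 14, 38, 42]

Fragments:
  [0,11): 11 bp
  [11,14): 3 bp
  [14,38): 24 bp
  [38,42): 4 bp
  [42,60): 18 bp

[3,4,11,18,24]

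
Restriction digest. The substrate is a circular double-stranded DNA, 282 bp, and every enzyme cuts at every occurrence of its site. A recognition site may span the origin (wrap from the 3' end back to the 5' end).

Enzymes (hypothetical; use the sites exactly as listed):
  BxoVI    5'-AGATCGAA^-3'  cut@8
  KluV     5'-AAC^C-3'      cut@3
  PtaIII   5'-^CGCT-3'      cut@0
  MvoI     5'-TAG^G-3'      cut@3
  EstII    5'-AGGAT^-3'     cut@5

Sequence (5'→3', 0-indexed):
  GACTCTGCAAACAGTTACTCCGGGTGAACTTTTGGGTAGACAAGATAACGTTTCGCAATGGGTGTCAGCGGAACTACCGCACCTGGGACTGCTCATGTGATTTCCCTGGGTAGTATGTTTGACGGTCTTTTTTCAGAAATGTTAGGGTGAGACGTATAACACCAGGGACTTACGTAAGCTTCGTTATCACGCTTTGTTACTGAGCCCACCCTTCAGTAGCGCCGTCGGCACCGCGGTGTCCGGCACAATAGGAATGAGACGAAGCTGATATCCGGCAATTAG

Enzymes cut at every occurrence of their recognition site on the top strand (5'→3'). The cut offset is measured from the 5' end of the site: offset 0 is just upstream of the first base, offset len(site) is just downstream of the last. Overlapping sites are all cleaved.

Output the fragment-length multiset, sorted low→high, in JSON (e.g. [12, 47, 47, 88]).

[31,44,62,145]

Per-enzyme occurrences:
  BxoVI (AGATCGAA, off=8): no sites
  KluV (AACC, off=3): no sites
  PtaIII (CGCT, off=0): starts [189] → cuts [189]
  MvoI (TAGG, off=3): starts [142, 248, 279] → cuts [0, 145, 251]
  EstII (AGGAT, off=5): no sites

Pooled cuts: [0, 145, 189, 251]

Fragment lengths:
  0→145: 145 bp
  145→189: 44 bp
  189→251: 62 bp
  251→0 (wrap): 282-251+0 = 31 bp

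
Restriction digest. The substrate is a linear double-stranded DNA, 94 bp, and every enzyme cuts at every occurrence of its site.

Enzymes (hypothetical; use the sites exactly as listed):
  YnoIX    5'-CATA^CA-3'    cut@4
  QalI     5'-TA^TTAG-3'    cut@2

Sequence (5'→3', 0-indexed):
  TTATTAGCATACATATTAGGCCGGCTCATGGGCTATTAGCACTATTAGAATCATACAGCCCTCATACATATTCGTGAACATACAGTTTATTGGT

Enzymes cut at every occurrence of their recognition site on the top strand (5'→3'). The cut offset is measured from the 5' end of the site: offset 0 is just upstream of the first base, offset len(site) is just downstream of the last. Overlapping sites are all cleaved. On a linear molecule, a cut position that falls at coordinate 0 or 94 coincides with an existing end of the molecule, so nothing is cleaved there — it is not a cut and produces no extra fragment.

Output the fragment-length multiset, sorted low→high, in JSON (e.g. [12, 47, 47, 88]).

Scan for sites:
  YnoIX CATACA/4: at [7, 51, 62, 78] ⇒ [11, 55, 66, 82]
  QalI TATTAG/2: at [1, 13, 33, 42] ⇒ [3, 15, 35, 44]

Pooled cuts: [3, 11, 15, 35, 44, 55, 66, 82]

Fragment lengths:
  [0,3): 3 bp
  [3,11): 8 bp
  [11,15): 4 bp
  [15,35): 20 bp
  [35,44): 9 bp
  [44,55): 11 bp
  [55,66): 11 bp
  [66,82): 16 bp
  [82,94): 12 bp

[3,4,8,9,11,11,12,16,20]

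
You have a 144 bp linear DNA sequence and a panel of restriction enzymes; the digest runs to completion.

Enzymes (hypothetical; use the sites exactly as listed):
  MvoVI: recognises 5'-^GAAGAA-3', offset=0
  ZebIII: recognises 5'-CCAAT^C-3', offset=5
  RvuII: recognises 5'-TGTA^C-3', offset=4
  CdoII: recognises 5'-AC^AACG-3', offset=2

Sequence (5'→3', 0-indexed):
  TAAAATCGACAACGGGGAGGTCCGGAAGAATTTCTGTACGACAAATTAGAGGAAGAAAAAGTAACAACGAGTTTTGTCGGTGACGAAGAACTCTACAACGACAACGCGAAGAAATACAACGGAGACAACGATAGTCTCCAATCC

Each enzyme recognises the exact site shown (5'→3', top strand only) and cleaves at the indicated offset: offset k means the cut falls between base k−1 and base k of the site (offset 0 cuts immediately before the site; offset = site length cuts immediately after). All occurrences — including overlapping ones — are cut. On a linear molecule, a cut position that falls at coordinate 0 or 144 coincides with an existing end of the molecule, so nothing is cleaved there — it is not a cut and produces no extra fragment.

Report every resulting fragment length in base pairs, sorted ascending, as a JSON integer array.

[2,5,6,9,10,10,12,13,14,14,14,16,19]

Scan for sites:
  MvoVI GAAGAA/0: at [24, 51, 84, 107] ⇒ [24, 51, 84, 107]
  ZebIII CCAATC/5: at [137] ⇒ [142]
  RvuII TGTAC/4: at [34] ⇒ [38]
  CdoII ACAACG/2: at [8, 63, 94, 100, 115, 124] ⇒ [10, 65, 96, 102, 117, 126]

Pooled cuts: [10, 24, 38, 51, 65, 84, 96, 102, 107, 117, 126, 142]

Fragments:
  [0,10): 10 bp
  [10,24): 14 bp
  [24,38): 14 bp
  [38,51): 13 bp
  [51,65): 14 bp
  [65,84): 19 bp
  [84,96): 12 bp
  [96,102): 6 bp
  [102,107): 5 bp
  [107,117): 10 bp
  [117,126): 9 bp
  [126,142): 16 bp
  [142,144): 2 bp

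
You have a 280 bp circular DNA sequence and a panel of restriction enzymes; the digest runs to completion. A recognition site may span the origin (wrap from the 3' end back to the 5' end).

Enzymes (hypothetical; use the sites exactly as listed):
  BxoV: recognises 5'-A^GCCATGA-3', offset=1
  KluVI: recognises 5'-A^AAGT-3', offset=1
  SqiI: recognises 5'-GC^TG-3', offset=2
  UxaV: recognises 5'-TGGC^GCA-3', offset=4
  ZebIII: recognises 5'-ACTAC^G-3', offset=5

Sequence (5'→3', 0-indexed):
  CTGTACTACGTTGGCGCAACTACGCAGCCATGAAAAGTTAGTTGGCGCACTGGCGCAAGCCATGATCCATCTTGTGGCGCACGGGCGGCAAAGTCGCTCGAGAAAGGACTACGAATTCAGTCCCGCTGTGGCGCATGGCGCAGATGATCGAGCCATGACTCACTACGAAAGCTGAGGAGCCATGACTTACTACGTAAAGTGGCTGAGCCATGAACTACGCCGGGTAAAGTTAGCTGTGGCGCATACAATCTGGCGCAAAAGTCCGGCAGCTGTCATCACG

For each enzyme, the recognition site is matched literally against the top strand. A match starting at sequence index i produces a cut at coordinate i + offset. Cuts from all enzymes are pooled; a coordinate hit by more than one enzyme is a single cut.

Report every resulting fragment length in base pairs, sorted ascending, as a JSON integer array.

[3,3,3,4,4,6,6,6,6,6,7,7,8,8,8,8,8,8,11,12,12,12,12,12,14,14,15,15,20,22]

Scan for sites:
  BxoV AGCCATGA/1: at [25, 57, 150, 177, 205] ⇒ [26, 58, 151, 178, 206]
  KluVI AAAGT/1: at [33, 89, 195, 225, 257] ⇒ [34, 90, 196, 226, 258]
  SqiI GCTG/2: at [124, 170, 201, 232, 268, 279] ⇒ [1, 126, 172, 203, 234, 270]
  UxaV TGGCGCA/4: at [11, 42, 50, 74, 128, 135, 236, 250] ⇒ [15, 46, 54, 78, 132, 139, 240, 254]
  ZebIII ACTACG/5: at [4, 18, 107, 161, 188, 213] ⇒ [9, 23, 112, 166, 193, 218]

All cut coordinates (distinct, sorted): [1, 9, 15, 23, 26, 34, 46, 54, 58, 78, 90, 112, 126, 132, 139, 151, 166, 172, 178, 193, 196, 203, 206, 218, 226, 234, 240, 254, 258, 270]

Fragment lengths:
  1→9: 8 bp
  9→15: 6 bp
  15→23: 8 bp
  23→26: 3 bp
  26→34: 8 bp
  34→46: 12 bp
  46→54: 8 bp
  54→58: 4 bp
  58→78: 20 bp
  78→90: 12 bp
  90→112: 22 bp
  112→126: 14 bp
  126→132: 6 bp
  132→139: 7 bp
  139→151: 12 bp
  151→166: 15 bp
  166→172: 6 bp
  172→178: 6 bp
  178→193: 15 bp
  193→196: 3 bp
  196→203: 7 bp
  203→206: 3 bp
  206→218: 12 bp
  218→226: 8 bp
  226→234: 8 bp
  234→240: 6 bp
  240→254: 14 bp
  254→258: 4 bp
  258→270: 12 bp
  270→1 (wrap): 280-270+1 = 11 bp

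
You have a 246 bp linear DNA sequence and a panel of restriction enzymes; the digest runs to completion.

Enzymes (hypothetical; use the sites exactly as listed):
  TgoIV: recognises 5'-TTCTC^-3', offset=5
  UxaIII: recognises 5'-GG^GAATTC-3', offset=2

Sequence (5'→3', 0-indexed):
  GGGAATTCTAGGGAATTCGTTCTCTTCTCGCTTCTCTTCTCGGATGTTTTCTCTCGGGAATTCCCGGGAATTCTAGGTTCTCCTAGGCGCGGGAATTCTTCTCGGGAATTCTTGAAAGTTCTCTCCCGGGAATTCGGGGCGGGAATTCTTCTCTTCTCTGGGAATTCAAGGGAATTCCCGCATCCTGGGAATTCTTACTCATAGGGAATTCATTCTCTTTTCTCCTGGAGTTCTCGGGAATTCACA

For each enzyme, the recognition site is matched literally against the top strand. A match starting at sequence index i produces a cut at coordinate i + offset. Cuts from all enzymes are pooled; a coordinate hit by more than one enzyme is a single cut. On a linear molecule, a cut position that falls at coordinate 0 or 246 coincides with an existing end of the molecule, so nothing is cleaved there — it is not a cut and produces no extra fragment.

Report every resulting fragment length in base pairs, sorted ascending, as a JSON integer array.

Scan for sites:
  TgoIV (TTCTC, off=5): starts [19, 24, 31, 36, 48, 77, 98, 118, 148, 153, 212, 219, 230] → cuts [24, 29, 36, 41, 53, 82, 103, 123, 153, 158, 217, 224, 235]
  UxaIII (GGGAATTC, off=2): starts [0, 10, 55, 65, 90, 103, 127, 140, 159, 169, 186, 203, 235] → cuts [2, 12, 57, 67, 92, 105, 129, 142, 161, 171, 188, 205, 237]

Pooled cuts: [2, 12, 24, 29, 36, 41, 53, 57, 67, 82, 92, 103, 105, 123, 129, 142, 153, 158, 161, 171, 188, 205, 217, 224, 235, 237]

Fragments:
  [0,2): 2 bp
  [2,12): 10 bp
  [12,24): 12 bp
  [24,29): 5 bp
  [29,36): 7 bp
  [36,41): 5 bp
  [41,53): 12 bp
  [53,57): 4 bp
  [57,67): 10 bp
  [67,82): 15 bp
  [82,92): 10 bp
  [92,103): 11 bp
  [103,105): 2 bp
  [105,123): 18 bp
  [123,129): 6 bp
  [129,142): 13 bp
  [142,153): 11 bp
  [153,158): 5 bp
  [158,161): 3 bp
  [161,171): 10 bp
  [171,188): 17 bp
  [188,205): 17 bp
  [205,217): 12 bp
  [217,224): 7 bp
  [224,235): 11 bp
  [235,237): 2 bp
  [237,246): 9 bp

[2,2,2,3,4,5,5,5,6,7,7,9,10,10,10,10,11,11,11,12,12,12,13,15,17,17,18]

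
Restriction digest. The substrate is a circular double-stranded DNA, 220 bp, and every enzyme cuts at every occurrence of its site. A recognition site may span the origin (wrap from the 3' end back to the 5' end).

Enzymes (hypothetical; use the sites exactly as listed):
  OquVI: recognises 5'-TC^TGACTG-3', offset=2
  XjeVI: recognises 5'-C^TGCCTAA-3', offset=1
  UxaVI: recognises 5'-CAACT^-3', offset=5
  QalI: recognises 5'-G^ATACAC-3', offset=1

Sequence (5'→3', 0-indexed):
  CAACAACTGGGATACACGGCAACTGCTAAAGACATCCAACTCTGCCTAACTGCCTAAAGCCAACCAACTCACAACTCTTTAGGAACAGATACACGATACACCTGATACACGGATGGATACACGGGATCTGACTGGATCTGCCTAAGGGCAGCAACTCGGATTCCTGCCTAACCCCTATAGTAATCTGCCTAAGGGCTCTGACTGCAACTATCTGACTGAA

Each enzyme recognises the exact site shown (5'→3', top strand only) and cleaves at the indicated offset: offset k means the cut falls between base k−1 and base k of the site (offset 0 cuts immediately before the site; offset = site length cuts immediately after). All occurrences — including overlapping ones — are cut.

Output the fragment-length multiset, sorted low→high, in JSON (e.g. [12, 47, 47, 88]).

Site scan:
  OquVI TCTGACTG/2: at [126, 196, 210] ⇒ [128, 198, 212]
  XjeVI CTGCCTAA/1: at [41, 49, 137, 163, 184] ⇒ [42, 50, 138, 164, 185]
  UxaVI CAACT/5: at [3, 19, 36, 64, 71, 151, 204] ⇒ [8, 24, 41, 69, 76, 156, 209]
  QalI GATACAC/1: at [10, 87, 94, 103, 115] ⇒ [11, 88, 95, 104, 116]

All cut coordinates (distinct, sorted): [8, 11, 24, 41, 42, 50, 69, 76, 88, 95, 104, 116, 128, 138, 156, 164, 185, 198, 209, 212]

Fragments:
  8→11: 3 bp
  11→24: 13 bp
  24→41: 17 bp
  41→42: 1 bp
  42→50: 8 bp
  50→69: 19 bp
  69→76: 7 bp
  76→88: 12 bp
  88→95: 7 bp
  95→104: 9 bp
  104→116: 12 bp
  116→128: 12 bp
  128→138: 10 bp
  138→156: 18 bp
  156→164: 8 bp
  164→185: 21 bp
  185→198: 13 bp
  198→209: 11 bp
  209→212: 3 bp
  212→8 (wrap): 220-212+8 = 16 bp

[1,3,3,7,7,8,8,9,10,11,12,12,12,13,13,16,17,18,19,21]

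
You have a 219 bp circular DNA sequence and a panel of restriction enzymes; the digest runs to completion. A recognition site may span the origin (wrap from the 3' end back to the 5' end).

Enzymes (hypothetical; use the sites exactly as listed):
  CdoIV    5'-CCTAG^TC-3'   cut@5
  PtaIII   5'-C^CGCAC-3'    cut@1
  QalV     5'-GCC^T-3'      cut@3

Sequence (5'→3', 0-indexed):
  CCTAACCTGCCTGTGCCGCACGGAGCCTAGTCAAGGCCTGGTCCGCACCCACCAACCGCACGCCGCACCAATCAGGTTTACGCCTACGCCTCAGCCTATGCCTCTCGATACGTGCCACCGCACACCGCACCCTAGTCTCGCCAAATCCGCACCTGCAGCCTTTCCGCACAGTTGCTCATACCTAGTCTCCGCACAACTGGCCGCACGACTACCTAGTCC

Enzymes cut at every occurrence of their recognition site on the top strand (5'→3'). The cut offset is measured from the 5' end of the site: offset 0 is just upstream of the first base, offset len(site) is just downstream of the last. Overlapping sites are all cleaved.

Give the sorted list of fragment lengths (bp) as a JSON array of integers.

Scan for sites:
  CdoIV (CCTAGTC, off=5): starts [25, 130, 180, 211] → cuts [30, 135, 185, 216]
  PtaIII (CCGCAC, off=1): starts [15, 42, 55, 62, 117, 124, 146, 163, 188, 200] → cuts [16, 43, 56, 63, 118, 125, 147, 164, 189, 201]
  QalV (GCCT, off=3): starts [8, 24, 35, 81, 87, 93, 99, 157] → cuts [11, 27, 38, 84, 90, 96, 102, 160]

All cut coordinates (distinct, sorted): [11, 16, 27, 30, 38, 43, 56, 63, 84, 90, 96, 102, 118, 125, 135, 147, 160, 164, 185, 189, 201, 216]

Fragment lengths:
  11→16: 5 bp
  16→27: 11 bp
  27→30: 3 bp
  30→38: 8 bp
  38→43: 5 bp
  43→56: 13 bp
  56→63: 7 bp
  63→84: 21 bp
  84→90: 6 bp
  90→96: 6 bp
  96→102: 6 bp
  102→118: 16 bp
  118→125: 7 bp
  125→135: 10 bp
  135→147: 12 bp
  147→160: 13 bp
  160→164: 4 bp
  164→185: 21 bp
  185→189: 4 bp
  189→201: 12 bp
  201→216: 15 bp
  216→11 (wrap): 219-216+11 = 14 bp

[3,4,4,5,5,6,6,6,7,7,8,10,11,12,12,13,13,14,15,16,21,21]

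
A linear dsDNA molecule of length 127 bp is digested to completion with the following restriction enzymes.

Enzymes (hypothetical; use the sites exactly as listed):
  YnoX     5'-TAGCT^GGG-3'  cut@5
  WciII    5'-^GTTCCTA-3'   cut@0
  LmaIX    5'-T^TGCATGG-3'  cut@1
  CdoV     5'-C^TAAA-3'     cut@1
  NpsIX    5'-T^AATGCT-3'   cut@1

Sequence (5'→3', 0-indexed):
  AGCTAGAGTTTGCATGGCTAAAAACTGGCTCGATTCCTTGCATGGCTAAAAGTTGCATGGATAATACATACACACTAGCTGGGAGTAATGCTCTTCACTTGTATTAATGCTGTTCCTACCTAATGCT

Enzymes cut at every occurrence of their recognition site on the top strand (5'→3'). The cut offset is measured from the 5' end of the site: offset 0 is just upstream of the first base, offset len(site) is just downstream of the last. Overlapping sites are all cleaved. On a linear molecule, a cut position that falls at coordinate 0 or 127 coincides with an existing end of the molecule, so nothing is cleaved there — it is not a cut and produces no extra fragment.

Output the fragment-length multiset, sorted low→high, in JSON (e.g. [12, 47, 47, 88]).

[6,6,6,7,8,8,10,10,19,20,27]

Per-enzyme occurrences:
  YnoX TAGCTGGG/5: at [75] ⇒ [80]
  WciII GTTCCTA/0: at [111] ⇒ [111]
  LmaIX TTGCATGG/1: at [9, 37, 52] ⇒ [10, 38, 53]
  CdoV CTAAA/1: at [17, 45] ⇒ [18, 46]
  NpsIX TAATGCT/1: at [85, 104, 120] ⇒ [86, 105, 121]

All cut coordinates (distinct, sorted): [10, 18, 38, 46, 53, 80, 86, 105, 111, 121]

Fragments:
  [0,10): 10 bp
  [10,18): 8 bp
  [18,38): 20 bp
  [38,46): 8 bp
  [46,53): 7 bp
  [53,80): 27 bp
  [80,86): 6 bp
  [86,105): 19 bp
  [105,111): 6 bp
  [111,121): 10 bp
  [121,127): 6 bp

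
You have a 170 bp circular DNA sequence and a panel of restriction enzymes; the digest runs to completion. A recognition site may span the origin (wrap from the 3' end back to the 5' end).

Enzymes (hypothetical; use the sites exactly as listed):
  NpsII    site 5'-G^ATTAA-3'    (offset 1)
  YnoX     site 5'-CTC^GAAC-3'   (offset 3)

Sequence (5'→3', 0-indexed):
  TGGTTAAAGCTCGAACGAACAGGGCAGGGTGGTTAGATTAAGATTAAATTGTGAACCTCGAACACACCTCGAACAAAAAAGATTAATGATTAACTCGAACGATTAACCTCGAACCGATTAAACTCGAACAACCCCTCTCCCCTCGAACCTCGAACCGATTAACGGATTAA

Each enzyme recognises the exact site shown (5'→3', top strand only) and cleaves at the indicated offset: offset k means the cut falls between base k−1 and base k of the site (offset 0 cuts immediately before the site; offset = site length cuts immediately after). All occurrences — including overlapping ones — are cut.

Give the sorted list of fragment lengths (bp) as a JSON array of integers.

Scan for sites:
  NpsII (GATTAA, off=1): starts [35, 41, 80, 87, 100, 115, 156, 164] → cuts [36, 42, 81, 88, 101, 116, 157, 165]
  YnoX (CTCGAAC, off=3): starts [9, 56, 67, 93, 107, 122, 141, 148] → cuts [12, 59, 70, 96, 110, 125, 144, 151]

Pooled cuts: [12, 36, 42, 59, 70, 81, 88, 96, 101, 110, 116, 125, 144, 151, 157, 165]

Fragment lengths:
  12→36: 24 bp
  36→42: 6 bp
  42→59: 17 bp
  59→70: 11 bp
  70→81: 11 bp
  81→88: 7 bp
  88→96: 8 bp
  96→101: 5 bp
  101→110: 9 bp
  110→116: 6 bp
  116→125: 9 bp
  125→144: 19 bp
  144→151: 7 bp
  151→157: 6 bp
  157→165: 8 bp
  165→12 (wrap): 170-165+12 = 17 bp

[5,6,6,6,7,7,8,8,9,9,11,11,17,17,19,24]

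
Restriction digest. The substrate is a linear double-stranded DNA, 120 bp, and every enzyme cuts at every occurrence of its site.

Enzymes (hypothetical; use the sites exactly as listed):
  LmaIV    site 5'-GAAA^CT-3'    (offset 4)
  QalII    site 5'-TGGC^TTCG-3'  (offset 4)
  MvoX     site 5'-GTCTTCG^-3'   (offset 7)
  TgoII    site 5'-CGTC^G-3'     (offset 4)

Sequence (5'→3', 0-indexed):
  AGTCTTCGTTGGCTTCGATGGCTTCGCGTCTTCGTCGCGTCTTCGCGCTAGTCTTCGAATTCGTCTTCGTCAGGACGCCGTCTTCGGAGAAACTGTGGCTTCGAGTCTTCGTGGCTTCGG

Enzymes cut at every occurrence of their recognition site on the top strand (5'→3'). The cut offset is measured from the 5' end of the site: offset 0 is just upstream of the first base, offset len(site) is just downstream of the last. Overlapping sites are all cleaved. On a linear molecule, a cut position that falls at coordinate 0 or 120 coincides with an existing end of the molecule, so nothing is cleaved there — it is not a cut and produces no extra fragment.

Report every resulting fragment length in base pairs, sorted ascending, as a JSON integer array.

Scan for sites:
  LmaIV GAAACT/4: at [88] ⇒ [92]
  QalII TGGCTTCG/4: at [9, 18, 95, 111] ⇒ [13, 22, 99, 115]
  MvoX GTCTTCG/7: at [1, 27, 38, 50, 62, 79, 104] ⇒ [8, 34, 45, 57, 69, 86, 111]
  TgoII CGTCG/4: at [32] ⇒ [36]

Pooled cuts: [8, 13, 22, 34, 36, 45, 57, 69, 86, 92, 99, 111, 115]

Fragments:
  [0,8): 8 bp
  [8,13): 5 bp
  [13,22): 9 bp
  [22,34): 12 bp
  [34,36): 2 bp
  [36,45): 9 bp
  [45,57): 12 bp
  [57,69): 12 bp
  [69,86): 17 bp
  [86,92): 6 bp
  [92,99): 7 bp
  [99,111): 12 bp
  [111,115): 4 bp
  [115,120): 5 bp

[2,4,5,5,6,7,8,9,9,12,12,12,12,17]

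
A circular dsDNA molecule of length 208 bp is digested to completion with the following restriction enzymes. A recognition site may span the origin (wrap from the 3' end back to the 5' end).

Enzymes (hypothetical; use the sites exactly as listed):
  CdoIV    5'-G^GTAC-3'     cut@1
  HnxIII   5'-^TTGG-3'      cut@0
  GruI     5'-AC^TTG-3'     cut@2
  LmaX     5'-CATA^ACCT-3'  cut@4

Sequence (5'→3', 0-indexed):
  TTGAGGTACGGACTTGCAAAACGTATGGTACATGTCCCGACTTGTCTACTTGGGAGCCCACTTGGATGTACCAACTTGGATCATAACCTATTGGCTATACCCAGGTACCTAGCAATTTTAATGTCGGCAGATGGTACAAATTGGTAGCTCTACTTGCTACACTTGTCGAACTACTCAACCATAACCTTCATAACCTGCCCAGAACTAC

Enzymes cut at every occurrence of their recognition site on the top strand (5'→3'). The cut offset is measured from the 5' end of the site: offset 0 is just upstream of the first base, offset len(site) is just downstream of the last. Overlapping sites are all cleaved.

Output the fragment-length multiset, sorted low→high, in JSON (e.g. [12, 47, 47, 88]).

Scan for sites:
  CdoIV GGTAC/1: at [4, 26, 103, 132] ⇒ [5, 27, 104, 133]
  HnxIII TTGG/0: at [49, 61, 75, 90, 140] ⇒ [49, 61, 75, 90, 140]
  GruI ACTTG/2: at [11, 39, 47, 59, 73, 151, 160, 206] ⇒ [0, 13, 41, 49, 61, 75, 153, 162]
  LmaX CATAACCT/4: at [81, 179, 188] ⇒ [85, 183, 192]

All cut coordinates (distinct, sorted): [0, 5, 13, 27, 41, 49, 61, 75, 85, 90, 104, 133, 140, 153, 162, 183, 192]

Fragments:
  0→5: 5 bp
  5→13: 8 bp
  13→27: 14 bp
  27→41: 14 bp
  41→49: 8 bp
  49→61: 12 bp
  61→75: 14 bp
  75→85: 10 bp
  85→90: 5 bp
  90→104: 14 bp
  104→133: 29 bp
  133→140: 7 bp
  140→153: 13 bp
  153→162: 9 bp
  162→183: 21 bp
  183→192: 9 bp
  192→0 (wrap): 208-192+0 = 16 bp

[5,5,7,8,8,9,9,10,12,13,14,14,14,14,16,21,29]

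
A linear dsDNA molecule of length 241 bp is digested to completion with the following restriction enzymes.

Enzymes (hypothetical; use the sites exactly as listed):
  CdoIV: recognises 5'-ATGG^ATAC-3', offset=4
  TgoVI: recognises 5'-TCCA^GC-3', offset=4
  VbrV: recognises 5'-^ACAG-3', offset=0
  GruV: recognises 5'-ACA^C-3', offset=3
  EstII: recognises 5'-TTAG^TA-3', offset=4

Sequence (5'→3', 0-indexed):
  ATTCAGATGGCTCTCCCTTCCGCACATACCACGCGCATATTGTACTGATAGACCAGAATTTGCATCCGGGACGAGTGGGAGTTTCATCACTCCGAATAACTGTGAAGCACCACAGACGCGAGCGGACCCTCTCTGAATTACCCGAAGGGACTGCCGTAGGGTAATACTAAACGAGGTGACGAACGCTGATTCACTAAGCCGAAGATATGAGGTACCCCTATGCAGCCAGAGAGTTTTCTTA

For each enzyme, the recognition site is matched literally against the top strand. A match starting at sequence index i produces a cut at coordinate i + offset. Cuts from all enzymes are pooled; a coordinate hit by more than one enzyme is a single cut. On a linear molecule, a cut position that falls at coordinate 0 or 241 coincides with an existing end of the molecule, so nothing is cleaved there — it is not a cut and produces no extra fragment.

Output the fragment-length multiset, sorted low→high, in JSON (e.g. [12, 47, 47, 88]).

[111,130]

Site scan:
  CdoIV (ATGGATAC, off=4): no sites
  TgoVI (TCCAGC, off=4): no sites
  VbrV ACAG/0: at [111] ⇒ [111]
  GruV (ACAC, off=3): no sites
  EstII (TTAGTA, off=4): no sites

Pooled cuts: [111]

Fragments:
  [0,111): 111 bp
  [111,241): 130 bp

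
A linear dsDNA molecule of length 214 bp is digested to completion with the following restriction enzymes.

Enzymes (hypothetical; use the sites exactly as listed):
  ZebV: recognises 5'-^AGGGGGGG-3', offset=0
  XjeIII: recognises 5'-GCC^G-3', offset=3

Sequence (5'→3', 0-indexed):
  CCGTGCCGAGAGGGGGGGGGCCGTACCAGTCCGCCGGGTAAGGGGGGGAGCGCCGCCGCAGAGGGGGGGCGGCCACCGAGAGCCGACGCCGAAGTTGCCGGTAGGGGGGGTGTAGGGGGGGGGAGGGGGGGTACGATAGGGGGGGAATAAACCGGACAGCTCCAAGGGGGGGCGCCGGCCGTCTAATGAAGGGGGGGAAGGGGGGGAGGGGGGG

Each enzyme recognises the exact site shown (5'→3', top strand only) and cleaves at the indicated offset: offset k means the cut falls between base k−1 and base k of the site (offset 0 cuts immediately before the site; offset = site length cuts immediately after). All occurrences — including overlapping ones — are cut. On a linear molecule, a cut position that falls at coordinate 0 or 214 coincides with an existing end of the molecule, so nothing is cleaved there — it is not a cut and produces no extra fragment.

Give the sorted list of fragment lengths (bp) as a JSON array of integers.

[3,3,3,4,4,5,6,7,8,8,9,9,9,10,11,12,12,13,14,14,23,27]

Scan for sites:
  ZebV (AGGGGGGG, off=0): starts [10, 40, 61, 102, 113, 123, 137, 164, 189, 198, 206] → cuts [10, 40, 61, 102, 113, 123, 137, 164, 189, 198, 206]
  XjeIII (GCCG, off=3): starts [4, 19, 32, 51, 54, 81, 87, 96, 173, 177] → cuts [7, 22, 35, 54, 57, 84, 90, 99, 176, 180]

Pooled cuts: [7, 10, 22, 35, 40, 54, 57, 61, 84, 90, 99, 102, 113, 123, 137, 164, 176, 180, 189, 198, 206]

Fragments:
  [0,7): 7 bp
  [7,10): 3 bp
  [10,22): 12 bp
  [22,35): 13 bp
  [35,40): 5 bp
  [40,54): 14 bp
  [54,57): 3 bp
  [57,61): 4 bp
  [61,84): 23 bp
  [84,90): 6 bp
  [90,99): 9 bp
  [99,102): 3 bp
  [102,113): 11 bp
  [113,123): 10 bp
  [123,137): 14 bp
  [137,164): 27 bp
  [164,176): 12 bp
  [176,180): 4 bp
  [180,189): 9 bp
  [189,198): 9 bp
  [198,206): 8 bp
  [206,214): 8 bp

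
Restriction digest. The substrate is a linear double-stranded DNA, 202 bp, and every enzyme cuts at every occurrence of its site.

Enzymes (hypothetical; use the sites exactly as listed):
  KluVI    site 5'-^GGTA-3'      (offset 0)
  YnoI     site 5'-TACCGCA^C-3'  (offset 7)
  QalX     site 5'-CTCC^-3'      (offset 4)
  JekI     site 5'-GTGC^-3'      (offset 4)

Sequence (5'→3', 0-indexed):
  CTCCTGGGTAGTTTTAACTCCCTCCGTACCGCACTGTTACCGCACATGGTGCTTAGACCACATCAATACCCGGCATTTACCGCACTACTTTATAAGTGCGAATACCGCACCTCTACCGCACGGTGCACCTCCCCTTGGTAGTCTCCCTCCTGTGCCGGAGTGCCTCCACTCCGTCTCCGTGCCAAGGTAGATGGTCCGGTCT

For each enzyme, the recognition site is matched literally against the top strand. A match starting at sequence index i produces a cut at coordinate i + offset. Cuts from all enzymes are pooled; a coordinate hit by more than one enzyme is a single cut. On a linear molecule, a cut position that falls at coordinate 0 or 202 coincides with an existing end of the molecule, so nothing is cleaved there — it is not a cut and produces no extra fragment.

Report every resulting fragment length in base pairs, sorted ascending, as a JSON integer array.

[2,3,4,4,4,4,4,4,5,5,6,6,6,8,8,8,10,10,11,11,15,15,17,32]

Per-enzyme occurrences:
  KluVI (GGTA, off=0): starts [6, 136, 185] → cuts [6, 136, 185]
  YnoI (TACCGCAC, off=7): starts [26, 37, 77, 102, 113] → cuts [33, 44, 84, 109, 120]
  QalX (CTCC, off=4): starts [0, 17, 21, 128, 142, 146, 163, 168, 174] → cuts [4, 21, 25, 132, 146, 150, 167, 172, 178]
  JekI (GTGC, off=4): starts [48, 95, 122, 151, 159, 178] → cuts [52, 99, 126, 155, 163, 182]

Pooled cuts: [4, 6, 21, 25, 33, 44, 52, 84, 99, 109, 120, 126, 132, 136, 146, 150, 155, 163, 167, 172, 178, 182, 185]

Fragments:
  [0,4): 4 bp
  [4,6): 2 bp
  [6,21): 15 bp
  [21,25): 4 bp
  [25,33): 8 bp
  [33,44): 11 bp
  [44,52): 8 bp
  [52,84): 32 bp
  [84,99): 15 bp
  [99,109): 10 bp
  [109,120): 11 bp
  [120,126): 6 bp
  [126,132): 6 bp
  [132,136): 4 bp
  [136,146): 10 bp
  [146,150): 4 bp
  [150,155): 5 bp
  [155,163): 8 bp
  [163,167): 4 bp
  [167,172): 5 bp
  [172,178): 6 bp
  [178,182): 4 bp
  [182,185): 3 bp
  [185,202): 17 bp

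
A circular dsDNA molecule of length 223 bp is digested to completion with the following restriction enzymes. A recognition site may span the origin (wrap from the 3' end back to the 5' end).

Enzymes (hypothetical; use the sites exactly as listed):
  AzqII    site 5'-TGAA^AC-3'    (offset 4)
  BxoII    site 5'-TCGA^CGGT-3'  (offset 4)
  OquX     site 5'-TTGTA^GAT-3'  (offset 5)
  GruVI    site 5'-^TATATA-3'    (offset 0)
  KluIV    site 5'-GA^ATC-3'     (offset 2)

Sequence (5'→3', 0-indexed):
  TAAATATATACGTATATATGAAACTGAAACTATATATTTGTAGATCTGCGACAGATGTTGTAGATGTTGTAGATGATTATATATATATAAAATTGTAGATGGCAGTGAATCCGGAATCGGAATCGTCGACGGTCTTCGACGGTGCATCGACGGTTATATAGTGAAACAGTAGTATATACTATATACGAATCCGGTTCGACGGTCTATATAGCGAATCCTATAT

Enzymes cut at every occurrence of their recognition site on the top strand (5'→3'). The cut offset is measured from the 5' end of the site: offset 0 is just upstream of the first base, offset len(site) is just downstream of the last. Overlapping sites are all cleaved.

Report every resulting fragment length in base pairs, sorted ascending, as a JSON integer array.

[2,2,2,2,4,5,6,6,6,7,7,7,8,8,9,9,10,10,10,11,11,11,11,12,13,14,20]

Site scan:
  AzqII TGAAAC/4: at [18, 24, 161] ⇒ [22, 28, 165]
  BxoII TCGACGGT/4: at [125, 135, 146, 195] ⇒ [129, 139, 150, 199]
  OquX TTGTAGAT/5: at [37, 57, 66, 92] ⇒ [42, 62, 71, 97]
  GruVI TATATA/0: at [4, 12, 30, 77, 79, 81, 83, 154, 172, 179, 204] ⇒ [4, 12, 30, 77, 79, 81, 83, 154, 172, 179, 204]
  KluIV GAATC/2: at [106, 113, 119, 186, 212] ⇒ [108, 115, 121, 188, 214]

All cut coordinates (distinct, sorted): [4, 12, 22, 28, 30, 42, 62, 71, 77, 79, 81, 83, 97, 108, 115, 121, 129, 139, 150, 154, 165, 172, 179, 188, 199, 204, 214]

Fragment lengths:
  4→12: 8 bp
  12→22: 10 bp
  22→28: 6 bp
  28→30: 2 bp
  30→42: 12 bp
  42→62: 20 bp
  62→71: 9 bp
  71→77: 6 bp
  77→79: 2 bp
  79→81: 2 bp
  81→83: 2 bp
  83→97: 14 bp
  97→108: 11 bp
  108→115: 7 bp
  115→121: 6 bp
  121→129: 8 bp
  129→139: 10 bp
  139→150: 11 bp
  150→154: 4 bp
  154→165: 11 bp
  165→172: 7 bp
  172→179: 7 bp
  179→188: 9 bp
  188→199: 11 bp
  199→204: 5 bp
  204→214: 10 bp
  214→4 (wrap): 223-214+4 = 13 bp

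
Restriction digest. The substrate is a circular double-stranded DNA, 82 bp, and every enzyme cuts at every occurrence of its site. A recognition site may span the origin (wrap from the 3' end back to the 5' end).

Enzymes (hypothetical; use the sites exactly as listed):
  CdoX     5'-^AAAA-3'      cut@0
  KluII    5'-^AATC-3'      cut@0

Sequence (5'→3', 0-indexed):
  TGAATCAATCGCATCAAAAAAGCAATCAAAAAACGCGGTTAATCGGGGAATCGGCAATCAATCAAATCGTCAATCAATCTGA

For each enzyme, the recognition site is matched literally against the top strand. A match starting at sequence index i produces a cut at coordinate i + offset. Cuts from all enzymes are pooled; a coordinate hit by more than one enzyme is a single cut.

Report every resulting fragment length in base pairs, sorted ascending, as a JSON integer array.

Per-enzyme occurrences:
  CdoX AAAA/0: at [15, 16, 17, 27, 28, 29] ⇒ [15, 16, 17, 27, 28, 29]
  KluII AATC/0: at [2, 6, 23, 40, 48, 55, 59, 64, 71, 75] ⇒ [2, 6, 23, 40, 48, 55, 59, 64, 71, 75]

All cut coordinates (distinct, sorted): [2, 6, 15, 16, 17, 23, 27, 28, 29, 40, 48, 55, 59, 64, 71, 75]

Fragments:
  2→6: 4 bp
  6→15: 9 bp
  15→16: 1 bp
  16→17: 1 bp
  17→23: 6 bp
  23→27: 4 bp
  27→28: 1 bp
  28→29: 1 bp
  29→40: 11 bp
  40→48: 8 bp
  48→55: 7 bp
  55→59: 4 bp
  59→64: 5 bp
  64→71: 7 bp
  71→75: 4 bp
  75→2 (wrap): 82-75+2 = 9 bp

[1,1,1,1,4,4,4,4,5,6,7,7,8,9,9,11]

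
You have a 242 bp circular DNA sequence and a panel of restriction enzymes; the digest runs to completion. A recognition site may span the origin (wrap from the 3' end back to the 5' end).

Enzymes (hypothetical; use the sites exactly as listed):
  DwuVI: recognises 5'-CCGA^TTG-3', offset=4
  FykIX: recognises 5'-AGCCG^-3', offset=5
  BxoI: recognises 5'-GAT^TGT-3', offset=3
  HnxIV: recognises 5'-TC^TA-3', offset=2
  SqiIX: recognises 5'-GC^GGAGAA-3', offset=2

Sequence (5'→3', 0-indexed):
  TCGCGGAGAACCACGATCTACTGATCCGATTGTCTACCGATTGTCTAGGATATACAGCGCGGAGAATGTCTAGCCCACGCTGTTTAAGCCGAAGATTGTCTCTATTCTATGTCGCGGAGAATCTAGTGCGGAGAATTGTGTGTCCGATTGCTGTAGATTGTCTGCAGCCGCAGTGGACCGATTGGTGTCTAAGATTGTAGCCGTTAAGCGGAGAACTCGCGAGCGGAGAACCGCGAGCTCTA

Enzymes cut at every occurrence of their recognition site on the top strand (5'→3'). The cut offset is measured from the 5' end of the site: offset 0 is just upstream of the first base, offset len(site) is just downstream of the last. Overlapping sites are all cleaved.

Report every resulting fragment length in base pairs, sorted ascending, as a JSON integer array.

Site scan:
  DwuVI CCGATTG/4: at [25, 36, 143, 177] ⇒ [29, 40, 147, 181]
  FykIX AGCCG/5: at [86, 165, 198] ⇒ [91, 170, 203]
  BxoI GATTGT/3: at [27, 38, 93, 155, 192] ⇒ [30, 41, 96, 158, 195]
  HnxIV TCTA/2: at [16, 32, 43, 68, 100, 105, 121, 187, 238] ⇒ [18, 34, 45, 70, 102, 107, 123, 189, 240]
  SqiIX GCGGAGAA/2: at [2, 58, 113, 127, 207, 222] ⇒ [4, 60, 115, 129, 209, 224]

Pooled cuts: [4, 18, 29, 30, 34, 40, 41, 45, 60, 70, 91, 96, 102, 107, 115, 123, 129, 147, 158, 170, 181, 189, 195, 203, 209, 224, 240]

Fragments:
  4→18: 14 bp
  18→29: 11 bp
  29→30: 1 bp
  30→34: 4 bp
  34→40: 6 bp
  40→41: 1 bp
  41→45: 4 bp
  45→60: 15 bp
  60→70: 10 bp
  70→91: 21 bp
  91→96: 5 bp
  96→102: 6 bp
  102→107: 5 bp
  107→115: 8 bp
  115→123: 8 bp
  123→129: 6 bp
  129→147: 18 bp
  147→158: 11 bp
  158→170: 12 bp
  170→181: 11 bp
  181→189: 8 bp
  189→195: 6 bp
  195→203: 8 bp
  203→209: 6 bp
  209→224: 15 bp
  224→240: 16 bp
  240→4 (wrap): 242-240+4 = 6 bp

[1,1,4,4,5,5,6,6,6,6,6,6,8,8,8,8,10,11,11,11,12,14,15,15,16,18,21]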